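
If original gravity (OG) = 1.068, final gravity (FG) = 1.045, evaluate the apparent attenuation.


AA = (OG − FG)/(OG − 1) · 100
AA = (1.068 − 1.045)/(1.068 − 1) · 100

33.8235 %


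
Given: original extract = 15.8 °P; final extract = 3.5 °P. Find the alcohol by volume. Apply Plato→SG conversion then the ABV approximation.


SG = 259/(259 − P);  ABV = (OG − FG)·131.25
OG = 259/(259 − 15.8) = 1.0650
FG = 259/(259 − 3.5) = 1.0137
ABV = (1.0650 − 1.0137)·131.25

6.7290 % ABV


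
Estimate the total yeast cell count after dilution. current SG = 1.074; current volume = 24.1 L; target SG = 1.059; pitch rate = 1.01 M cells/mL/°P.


V_w = V·((SG_c−1)/(SG_t−1)−1);  °P = 259 − 259/SG_t;  cells = rate·(V+V_w)·°P
V_w = 24.1·((1.074−1)/(1.059−1)−1) = 6.1271
V_final = 24.1 + 6.1271 = 30.2271
°P = 259 − 259/1.059 = 14.4297
cells = 1.01·30.2271·14.4297

440.5284 billion cells


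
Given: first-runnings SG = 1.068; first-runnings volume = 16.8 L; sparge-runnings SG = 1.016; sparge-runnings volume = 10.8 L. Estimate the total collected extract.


total = Σ (SG_i − 1)·1000·V_i
first = (1.068 − 1)·1000·16.8 = 1142.4000
sparge = (1.016 − 1)·1000·10.8 = 172.8000
total = 1142.4000 + 172.8000

1315.2000 gravity·L


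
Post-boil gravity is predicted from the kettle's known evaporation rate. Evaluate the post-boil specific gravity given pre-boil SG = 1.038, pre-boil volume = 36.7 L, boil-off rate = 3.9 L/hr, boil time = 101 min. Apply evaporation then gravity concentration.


V_post = V_pre − rate·(t/60);  SG_post = 1 + (SG_pre−1)·V_pre/V_post
V_post = 36.7 − 3.9·(101/60) = 30.1350
SG_post = 1 + (1.038 − 1)·36.7/30.1350

1.0463


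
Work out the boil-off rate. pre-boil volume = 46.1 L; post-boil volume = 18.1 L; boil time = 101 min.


rate = (V_pre − V_post) / (t_min/60)
rate = (46.1 − 18.1) / (101/60)

16.6337 L/hr


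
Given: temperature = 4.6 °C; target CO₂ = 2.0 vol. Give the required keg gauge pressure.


psi = vols/(0.01821 + 0.09011·e^(−0.04·T)) − 14.695
psi = 2.0/(0.01821 + 0.09011·e^(−0.04·4.6)) − 14.695

6.7698 psi


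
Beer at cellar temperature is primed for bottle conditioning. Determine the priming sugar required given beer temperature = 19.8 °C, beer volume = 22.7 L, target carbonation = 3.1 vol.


residual = 14.695·(0.01821 + 0.09011·e^(−0.04·T));  sugar = (target − residual)·4.0·V
residual = 14.695·(0.01821 + 0.09011·e^(−0.04·19.8)) = 0.8674
sugar = (3.1 − 0.8674)·4.0·22.7

202.7236 g


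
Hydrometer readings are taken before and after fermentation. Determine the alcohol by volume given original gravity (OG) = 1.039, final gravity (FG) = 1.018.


ABV = (OG − FG) · 131.25
ABV = (1.039 − 1.018) · 131.25

2.7562 % ABV


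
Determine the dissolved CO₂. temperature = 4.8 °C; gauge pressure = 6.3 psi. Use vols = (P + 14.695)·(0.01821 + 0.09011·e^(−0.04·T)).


vols = (6.3 + 14.695)·(0.01821 + 0.09011·e^(−0.04·4.8))

1.9437 volumes


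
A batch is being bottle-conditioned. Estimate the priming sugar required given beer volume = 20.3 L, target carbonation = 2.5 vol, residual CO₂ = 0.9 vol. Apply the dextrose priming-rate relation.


sugar = (target − residual)·4.0·V
sugar = (2.5 − 0.9)·4.0·20.3

129.9200 g


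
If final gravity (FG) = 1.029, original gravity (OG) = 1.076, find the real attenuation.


AA = (OG−FG)/(OG−1)·100;  RA = AA·0.8192
AA = (1.076 − 1.029)/(1.076 − 1)·100 = 61.8421
RA = 61.8421·0.8192

50.6611 %


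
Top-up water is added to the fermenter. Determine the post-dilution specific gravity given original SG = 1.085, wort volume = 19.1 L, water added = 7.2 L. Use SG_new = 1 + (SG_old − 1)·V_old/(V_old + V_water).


pts = (1.085 − 1)·1000·19.1/(19.1 + 7.2) = 61.7300
SG_new = 1 + 61.7300/1000

1.0617


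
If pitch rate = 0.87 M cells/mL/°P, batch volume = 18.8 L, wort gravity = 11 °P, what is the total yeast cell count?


cells (billions) = rate · V_L · °P
cells = 0.87 · 18.8 · 11

179.9160 billion cells


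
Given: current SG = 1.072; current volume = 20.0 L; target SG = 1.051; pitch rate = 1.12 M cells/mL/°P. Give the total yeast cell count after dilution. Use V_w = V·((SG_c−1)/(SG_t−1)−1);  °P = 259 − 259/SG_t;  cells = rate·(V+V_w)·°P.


V_w = 20.0·((1.072−1)/(1.051−1)−1) = 8.2353
V_final = 20.0 + 8.2353 = 28.2353
°P = 259 − 259/1.051 = 12.5680
cells = 1.12·28.2353·12.5680

397.4455 billion cells


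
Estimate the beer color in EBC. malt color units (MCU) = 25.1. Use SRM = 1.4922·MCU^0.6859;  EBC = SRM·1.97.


SRM = 1.4922·25.1^0.6859 = 13.6102
EBC = 13.6102·1.97

26.8120 EBC


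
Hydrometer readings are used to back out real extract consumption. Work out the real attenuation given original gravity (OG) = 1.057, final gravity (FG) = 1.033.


AA = (OG−FG)/(OG−1)·100;  RA = AA·0.8192
AA = (1.057 − 1.033)/(1.057 − 1)·100 = 42.1053
RA = 42.1053·0.8192

34.4926 %


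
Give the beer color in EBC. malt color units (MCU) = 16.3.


SRM = 1.4922·MCU^0.6859;  EBC = SRM·1.97
SRM = 1.4922·16.3^0.6859 = 10.1220
EBC = 10.1220·1.97

19.9403 EBC


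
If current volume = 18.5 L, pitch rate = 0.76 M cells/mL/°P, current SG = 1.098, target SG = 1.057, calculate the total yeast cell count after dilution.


V_w = V·((SG_c−1)/(SG_t−1)−1);  °P = 259 − 259/SG_t;  cells = rate·(V+V_w)·°P
V_w = 18.5·((1.098−1)/(1.057−1)−1) = 13.3070
V_final = 18.5 + 13.3070 = 31.8070
°P = 259 − 259/1.057 = 13.9669
cells = 0.76·31.8070·13.9669

337.6262 billion cells


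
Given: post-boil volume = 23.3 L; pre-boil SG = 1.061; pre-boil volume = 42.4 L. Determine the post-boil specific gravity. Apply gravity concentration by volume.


SG_post = 1 + (SG_pre − 1)·V_pre/V_post
pts_pre = (1.061 − 1)·1000 = 61.0000
pts_post = 61.0000·42.4/23.3 = 111.0043
SG_post = 1 + 111.0043/1000

1.1110


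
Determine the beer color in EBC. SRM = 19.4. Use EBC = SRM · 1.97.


EBC = 19.4 · 1.97

38.2180 EBC


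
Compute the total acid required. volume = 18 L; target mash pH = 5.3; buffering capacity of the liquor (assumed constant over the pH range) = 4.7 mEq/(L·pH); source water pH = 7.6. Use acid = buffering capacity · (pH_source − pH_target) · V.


acid = 4.7 · (7.6 − 5.3) · 18

194.5800 mEq


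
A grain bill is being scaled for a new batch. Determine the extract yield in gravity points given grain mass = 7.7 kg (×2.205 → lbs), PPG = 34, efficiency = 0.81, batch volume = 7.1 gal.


points = lbs × PPG × eff / vol
lbs = 7.7 × 2.205 = 16.9785
points = 16.9785 × 34 × 0.81 / 7.1

65.8574 points


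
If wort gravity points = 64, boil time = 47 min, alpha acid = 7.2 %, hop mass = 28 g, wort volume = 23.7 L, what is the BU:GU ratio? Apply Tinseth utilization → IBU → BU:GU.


U = 1.65·0.000125^(GP/1000)·(1−e^(−0.04t))/4.15;  IBU = (α/100)·m·U·1000/V;  BU:GU = IBU/GP
U = 1.65·0.000125^(64/1000)·(1−e^(−0.04·47))/4.15 = 0.1896
IBU = (7.2/100)·28·0.1896·1000/23.7 = 16.1240
BU:GU = 16.1240/64

0.2519


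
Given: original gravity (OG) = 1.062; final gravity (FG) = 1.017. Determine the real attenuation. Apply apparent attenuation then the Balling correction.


AA = (OG−FG)/(OG−1)·100;  RA = AA·0.8192
AA = (1.062 − 1.017)/(1.062 − 1)·100 = 72.5806
RA = 72.5806·0.8192

59.4581 %


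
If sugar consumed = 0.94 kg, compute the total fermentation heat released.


Q = m_sugar · 590 kJ/kg
Q = 0.94 · 590

554.6000 kJ


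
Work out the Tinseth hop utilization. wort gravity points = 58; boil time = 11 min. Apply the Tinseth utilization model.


U = 1.65·0.000125^(GP/1000) · (1 − e^(−0.04·t))/4.15
bigness = 1.65·0.000125^(58/1000) = 0.9797
boil_factor = (1 − e^(−0.04·11))/4.15 = 0.0858
U = 0.9797 · 0.0858

0.0840


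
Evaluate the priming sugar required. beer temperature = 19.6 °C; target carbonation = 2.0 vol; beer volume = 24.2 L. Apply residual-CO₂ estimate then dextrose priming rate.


residual = 14.695·(0.01821 + 0.09011·e^(−0.04·T));  sugar = (target − residual)·4.0·V
residual = 14.695·(0.01821 + 0.09011·e^(−0.04·19.6)) = 0.8722
sugar = (2.0 − 0.8722)·4.0·24.2

109.1731 g


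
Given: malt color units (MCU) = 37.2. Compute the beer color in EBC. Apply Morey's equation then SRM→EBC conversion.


SRM = 1.4922·MCU^0.6859;  EBC = SRM·1.97
SRM = 1.4922·37.2^0.6859 = 17.8264
EBC = 17.8264·1.97

35.1179 EBC


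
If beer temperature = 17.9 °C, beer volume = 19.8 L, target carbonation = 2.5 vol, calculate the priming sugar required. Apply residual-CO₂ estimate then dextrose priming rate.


residual = 14.695·(0.01821 + 0.09011·e^(−0.04·T));  sugar = (target − residual)·4.0·V
residual = 14.695·(0.01821 + 0.09011·e^(−0.04·17.9)) = 0.9147
sugar = (2.5 − 0.9147)·4.0·19.8

125.5542 g


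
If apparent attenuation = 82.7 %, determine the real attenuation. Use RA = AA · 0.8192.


RA = 82.7 · 0.8192

67.7478 %


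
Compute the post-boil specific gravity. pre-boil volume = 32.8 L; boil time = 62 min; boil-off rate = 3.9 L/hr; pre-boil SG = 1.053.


V_post = V_pre − rate·(t/60);  SG_post = 1 + (SG_pre−1)·V_pre/V_post
V_post = 32.8 − 3.9·(62/60) = 28.7700
SG_post = 1 + (1.053 − 1)·32.8/28.7700

1.0604


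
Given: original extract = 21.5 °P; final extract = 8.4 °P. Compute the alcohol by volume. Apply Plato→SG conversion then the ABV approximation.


SG = 259/(259 − P);  ABV = (OG − FG)·131.25
OG = 259/(259 − 21.5) = 1.0905
FG = 259/(259 − 8.4) = 1.0335
ABV = (1.0905 − 1.0335)·131.25

7.4821 % ABV


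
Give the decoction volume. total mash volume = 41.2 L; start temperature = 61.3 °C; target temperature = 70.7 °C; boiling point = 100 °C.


V_dec = V_total·(T_target − T_start)/(T_boil − T_start)
V_dec = 41.2·(70.7 − 61.3)/(100 − 61.3)

10.0072 L


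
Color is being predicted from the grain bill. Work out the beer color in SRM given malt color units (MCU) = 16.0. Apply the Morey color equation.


SRM = 1.4922 · MCU^0.6859
SRM = 1.4922 · 16.0^0.6859

9.9939 SRM


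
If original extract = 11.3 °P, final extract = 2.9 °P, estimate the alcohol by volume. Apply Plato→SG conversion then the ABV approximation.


SG = 259/(259 − P);  ABV = (OG − FG)·131.25
OG = 259/(259 − 11.3) = 1.0456
FG = 259/(259 − 2.9) = 1.0113
ABV = (1.0456 − 1.0113)·131.25

4.5013 % ABV


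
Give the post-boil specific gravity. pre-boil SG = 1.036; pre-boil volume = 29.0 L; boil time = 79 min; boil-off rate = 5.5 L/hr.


V_post = V_pre − rate·(t/60);  SG_post = 1 + (SG_pre−1)·V_pre/V_post
V_post = 29.0 − 5.5·(79/60) = 21.7583
SG_post = 1 + (1.036 − 1)·29.0/21.7583

1.0480


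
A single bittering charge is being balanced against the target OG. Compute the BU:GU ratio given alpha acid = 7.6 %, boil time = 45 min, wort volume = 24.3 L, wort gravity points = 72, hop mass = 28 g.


U = 1.65·0.000125^(GP/1000)·(1−e^(−0.04t))/4.15;  IBU = (α/100)·m·U·1000/V;  BU:GU = IBU/GP
U = 1.65·0.000125^(72/1000)·(1−e^(−0.04·45))/4.15 = 0.1738
IBU = (7.6/100)·28·0.1738·1000/24.3 = 15.2163
BU:GU = 15.2163/72

0.2113


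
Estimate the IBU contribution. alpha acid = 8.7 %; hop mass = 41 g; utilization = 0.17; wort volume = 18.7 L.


IBU = (α/100)·mass·U·1000 / V
IBU = (8.7/100)·41·0.17·1000 / 18.7

32.4273 IBU


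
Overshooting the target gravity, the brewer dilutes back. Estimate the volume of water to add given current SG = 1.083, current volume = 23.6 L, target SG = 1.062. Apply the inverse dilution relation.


V_water = V·((SG_curr − 1)/(SG_target − 1) − 1)
V_water = 23.6·((1.083 − 1)/(1.062 − 1) − 1)

7.9935 L


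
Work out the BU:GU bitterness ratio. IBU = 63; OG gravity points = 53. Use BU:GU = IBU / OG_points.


BU:GU = 63 / 53

1.1887


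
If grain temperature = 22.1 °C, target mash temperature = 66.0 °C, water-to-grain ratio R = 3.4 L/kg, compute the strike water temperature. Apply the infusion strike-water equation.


T_strike = (0.41/R)·(T_mash − T_grain) + T_mash
T_strike = (0.41/3.4)·(66.0 − 22.1) + 66.0

71.2938 °C


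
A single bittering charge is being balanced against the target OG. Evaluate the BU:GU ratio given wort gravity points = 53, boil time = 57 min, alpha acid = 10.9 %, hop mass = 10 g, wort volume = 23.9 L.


U = 1.65·0.000125^(GP/1000)·(1−e^(−0.04t))/4.15;  IBU = (α/100)·m·U·1000/V;  BU:GU = IBU/GP
U = 1.65·0.000125^(53/1000)·(1−e^(−0.04·57))/4.15 = 0.2217
IBU = (10.9/100)·10·0.2217·1000/23.9 = 10.1097
BU:GU = 10.1097/53

0.1907


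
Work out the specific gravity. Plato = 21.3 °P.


SG = 259/(259 − P)
SG = 259/(259 − 21.3)

1.0896


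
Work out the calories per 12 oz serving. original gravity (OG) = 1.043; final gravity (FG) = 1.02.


ABW = (OG−FG)·131.25·0.79/FG;  °P = 259 − 259/SG (for OG→OE and FG→AE);  RE = 0.1808·OE + 0.8192·AE;  Cal = (6.9·ABW + 4·(RE−0.1))·FG·3.55
ABW = (1.043 − 1.02)·131.25·0.79/1.02 = 2.3381
OE = 259 − 259/1.043 = 10.6779 °P
AE = 259 − 259/1.02 = 5.0784 °P
RE = 0.1808·10.6779 + 0.8192·5.0784 = 6.0908 °P
Cal = (6.9·2.3381 + 4·(6.0908−0.1))·1.02·3.55

145.1868 kcal


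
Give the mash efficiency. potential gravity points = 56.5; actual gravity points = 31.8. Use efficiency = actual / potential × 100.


efficiency = 31.8 / 56.5 × 100

56.2832 %


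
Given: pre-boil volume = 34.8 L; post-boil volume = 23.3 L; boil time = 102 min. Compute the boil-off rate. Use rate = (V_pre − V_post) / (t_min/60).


rate = (34.8 − 23.3) / (102/60)

6.7647 L/hr


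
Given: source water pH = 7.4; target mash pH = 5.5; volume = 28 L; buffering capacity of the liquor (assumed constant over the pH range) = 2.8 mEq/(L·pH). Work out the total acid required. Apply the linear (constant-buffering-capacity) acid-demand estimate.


acid = buffering capacity · (pH_source − pH_target) · V
acid = 2.8 · (7.4 − 5.5) · 28

148.9600 mEq


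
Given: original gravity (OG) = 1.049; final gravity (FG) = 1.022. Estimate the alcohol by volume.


ABV = (OG − FG) · 131.25
ABV = (1.049 − 1.022) · 131.25

3.5437 % ABV


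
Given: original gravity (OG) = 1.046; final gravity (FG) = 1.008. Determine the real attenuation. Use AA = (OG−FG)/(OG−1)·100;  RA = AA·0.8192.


AA = (1.046 − 1.008)/(1.046 − 1)·100 = 82.6087
RA = 82.6087·0.8192

67.6730 %


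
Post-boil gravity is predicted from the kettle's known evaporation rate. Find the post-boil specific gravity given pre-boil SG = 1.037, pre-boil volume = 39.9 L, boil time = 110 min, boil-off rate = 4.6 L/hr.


V_post = V_pre − rate·(t/60);  SG_post = 1 + (SG_pre−1)·V_pre/V_post
V_post = 39.9 − 4.6·(110/60) = 31.4667
SG_post = 1 + (1.037 − 1)·39.9/31.4667

1.0469


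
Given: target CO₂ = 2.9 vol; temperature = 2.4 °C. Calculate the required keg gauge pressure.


psi = vols/(0.01821 + 0.09011·e^(−0.04·T)) − 14.695
psi = 2.9/(0.01821 + 0.09011·e^(−0.04·2.4)) − 14.695

14.2842 psi


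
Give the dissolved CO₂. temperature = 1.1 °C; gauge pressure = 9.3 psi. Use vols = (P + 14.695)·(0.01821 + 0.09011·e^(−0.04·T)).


vols = (9.3 + 14.695)·(0.01821 + 0.09011·e^(−0.04·1.1))

2.5061 volumes


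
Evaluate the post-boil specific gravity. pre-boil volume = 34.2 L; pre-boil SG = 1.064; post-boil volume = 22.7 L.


SG_post = 1 + (SG_pre − 1)·V_pre/V_post
pts_pre = (1.064 − 1)·1000 = 64.0000
pts_post = 64.0000·34.2/22.7 = 96.4229
SG_post = 1 + 96.4229/1000

1.0964


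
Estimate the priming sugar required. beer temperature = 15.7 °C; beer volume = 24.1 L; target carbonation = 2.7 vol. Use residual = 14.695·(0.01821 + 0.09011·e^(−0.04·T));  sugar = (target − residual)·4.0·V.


residual = 14.695·(0.01821 + 0.09011·e^(−0.04·15.7)) = 0.9742
sugar = (2.7 − 0.9742)·4.0·24.1

166.3625 g


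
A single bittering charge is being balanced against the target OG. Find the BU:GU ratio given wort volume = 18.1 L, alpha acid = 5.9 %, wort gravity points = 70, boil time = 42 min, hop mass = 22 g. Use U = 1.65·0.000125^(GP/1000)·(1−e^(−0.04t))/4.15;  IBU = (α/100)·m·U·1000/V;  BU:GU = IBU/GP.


U = 1.65·0.000125^(70/1000)·(1−e^(−0.04·42))/4.15 = 0.1724
IBU = (5.9/100)·22·0.1724·1000/18.1 = 12.3663
BU:GU = 12.3663/70

0.1767


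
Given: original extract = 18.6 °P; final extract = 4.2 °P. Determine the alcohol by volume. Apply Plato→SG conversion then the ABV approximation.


SG = 259/(259 − P);  ABV = (OG − FG)·131.25
OG = 259/(259 − 18.6) = 1.0774
FG = 259/(259 − 4.2) = 1.0165
ABV = (1.0774 − 1.0165)·131.25

7.9915 % ABV


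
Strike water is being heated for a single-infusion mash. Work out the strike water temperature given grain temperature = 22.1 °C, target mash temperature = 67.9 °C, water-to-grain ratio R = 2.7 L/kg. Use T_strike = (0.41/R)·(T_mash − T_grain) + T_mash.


T_strike = (0.41/2.7)·(67.9 − 22.1) + 67.9

74.8548 °C


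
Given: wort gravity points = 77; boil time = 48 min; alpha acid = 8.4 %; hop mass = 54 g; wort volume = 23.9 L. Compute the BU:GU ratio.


U = 1.65·0.000125^(GP/1000)·(1−e^(−0.04t))/4.15;  IBU = (α/100)·m·U·1000/V;  BU:GU = IBU/GP
U = 1.65·0.000125^(77/1000)·(1−e^(−0.04·48))/4.15 = 0.1698
IBU = (8.4/100)·54·0.1698·1000/23.9 = 32.2346
BU:GU = 32.2346/77

0.4186


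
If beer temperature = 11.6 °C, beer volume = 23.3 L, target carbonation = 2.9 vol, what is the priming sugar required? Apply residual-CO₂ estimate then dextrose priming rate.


residual = 14.695·(0.01821 + 0.09011·e^(−0.04·T));  sugar = (target − residual)·4.0·V
residual = 14.695·(0.01821 + 0.09011·e^(−0.04·11.6)) = 1.1002
sugar = (2.9 − 1.1002)·4.0·23.3

167.7429 g


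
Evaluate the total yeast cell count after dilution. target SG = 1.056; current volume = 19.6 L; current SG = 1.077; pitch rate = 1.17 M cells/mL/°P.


V_w = V·((SG_c−1)/(SG_t−1)−1);  °P = 259 − 259/SG_t;  cells = rate·(V+V_w)·°P
V_w = 19.6·((1.077−1)/(1.056−1)−1) = 7.3500
V_final = 19.6 + 7.3500 = 26.9500
°P = 259 − 259/1.056 = 13.7348
cells = 1.17·26.9500·13.7348

433.0804 billion cells


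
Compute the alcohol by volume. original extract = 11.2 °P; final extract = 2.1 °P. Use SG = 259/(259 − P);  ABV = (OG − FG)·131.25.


OG = 259/(259 − 11.2) = 1.0452
FG = 259/(259 − 2.1) = 1.0082
ABV = (1.0452 − 1.0082)·131.25

4.8593 % ABV


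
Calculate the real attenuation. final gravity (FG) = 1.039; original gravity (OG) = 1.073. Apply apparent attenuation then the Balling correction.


AA = (OG−FG)/(OG−1)·100;  RA = AA·0.8192
AA = (1.073 − 1.039)/(1.073 − 1)·100 = 46.5753
RA = 46.5753·0.8192

38.1545 %


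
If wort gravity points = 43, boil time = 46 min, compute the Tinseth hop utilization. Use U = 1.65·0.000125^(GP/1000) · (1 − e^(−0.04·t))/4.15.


bigness = 1.65·0.000125^(43/1000) = 1.1211
boil_factor = (1 − e^(−0.04·46))/4.15 = 0.2027
U = 1.1211 · 0.2027

0.2272


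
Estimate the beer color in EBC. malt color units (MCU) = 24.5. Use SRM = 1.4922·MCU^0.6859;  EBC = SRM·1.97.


SRM = 1.4922·24.5^0.6859 = 13.3862
EBC = 13.3862·1.97

26.3707 EBC


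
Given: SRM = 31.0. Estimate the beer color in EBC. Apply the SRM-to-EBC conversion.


EBC = SRM · 1.97
EBC = 31.0 · 1.97

61.0700 EBC


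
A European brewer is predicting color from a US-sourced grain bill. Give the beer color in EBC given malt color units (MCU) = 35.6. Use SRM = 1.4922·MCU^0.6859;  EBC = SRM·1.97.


SRM = 1.4922·35.6^0.6859 = 17.2968
EBC = 17.2968·1.97

34.0748 EBC


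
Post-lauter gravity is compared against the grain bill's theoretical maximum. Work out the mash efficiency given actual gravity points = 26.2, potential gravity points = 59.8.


efficiency = actual / potential × 100
efficiency = 26.2 / 59.8 × 100

43.8127 %


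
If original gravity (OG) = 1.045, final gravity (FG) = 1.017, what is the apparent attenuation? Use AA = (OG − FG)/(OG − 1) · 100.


AA = (1.045 − 1.017)/(1.045 − 1) · 100

62.2222 %


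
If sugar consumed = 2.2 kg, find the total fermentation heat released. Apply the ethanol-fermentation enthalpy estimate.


Q = m_sugar · 590 kJ/kg
Q = 2.2 · 590

1298.0000 kJ


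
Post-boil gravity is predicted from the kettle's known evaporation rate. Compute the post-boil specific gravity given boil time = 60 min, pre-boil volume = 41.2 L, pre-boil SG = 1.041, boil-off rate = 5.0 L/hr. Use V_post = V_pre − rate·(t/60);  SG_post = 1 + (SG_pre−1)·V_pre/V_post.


V_post = 41.2 − 5.0·(60/60) = 36.2000
SG_post = 1 + (1.041 − 1)·41.2/36.2000

1.0467


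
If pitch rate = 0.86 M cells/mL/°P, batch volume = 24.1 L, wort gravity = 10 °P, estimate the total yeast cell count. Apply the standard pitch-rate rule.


cells (billions) = rate · V_L · °P
cells = 0.86 · 24.1 · 10

207.2600 billion cells


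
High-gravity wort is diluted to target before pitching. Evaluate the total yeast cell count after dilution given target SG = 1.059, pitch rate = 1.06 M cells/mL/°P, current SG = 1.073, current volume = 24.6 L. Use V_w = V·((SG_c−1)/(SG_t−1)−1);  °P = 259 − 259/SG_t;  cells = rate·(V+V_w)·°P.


V_w = 24.6·((1.073−1)/(1.059−1)−1) = 5.8373
V_final = 24.6 + 5.8373 = 30.4373
°P = 259 − 259/1.059 = 14.4297
cells = 1.06·30.4373·14.4297

465.5514 billion cells


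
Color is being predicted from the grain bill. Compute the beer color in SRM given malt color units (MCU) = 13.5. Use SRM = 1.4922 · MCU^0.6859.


SRM = 1.4922 · 13.5^0.6859

8.8945 SRM


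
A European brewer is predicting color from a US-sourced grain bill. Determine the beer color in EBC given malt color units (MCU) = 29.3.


SRM = 1.4922·MCU^0.6859;  EBC = SRM·1.97
SRM = 1.4922·29.3^0.6859 = 15.1339
EBC = 15.1339·1.97

29.8138 EBC


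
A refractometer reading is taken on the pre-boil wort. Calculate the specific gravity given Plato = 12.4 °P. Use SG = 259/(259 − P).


SG = 259/(259 − 12.4)

1.0503


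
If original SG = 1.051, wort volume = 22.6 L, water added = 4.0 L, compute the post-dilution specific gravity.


SG_new = 1 + (SG_old − 1)·V_old/(V_old + V_water)
pts = (1.051 − 1)·1000·22.6/(22.6 + 4.0) = 43.3308
SG_new = 1 + 43.3308/1000

1.0433


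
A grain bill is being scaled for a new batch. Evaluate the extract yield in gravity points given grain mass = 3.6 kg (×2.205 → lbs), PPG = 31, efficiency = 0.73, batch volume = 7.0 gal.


points = lbs × PPG × eff / vol
lbs = 3.6 × 2.205 = 7.9380
points = 7.9380 × 31 × 0.73 / 7.0

25.6624 points


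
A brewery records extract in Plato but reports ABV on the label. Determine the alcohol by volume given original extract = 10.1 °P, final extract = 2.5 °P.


SG = 259/(259 − P);  ABV = (OG − FG)·131.25
OG = 259/(259 − 10.1) = 1.0406
FG = 259/(259 − 2.5) = 1.0097
ABV = (1.0406 − 1.0097)·131.25

4.0467 % ABV


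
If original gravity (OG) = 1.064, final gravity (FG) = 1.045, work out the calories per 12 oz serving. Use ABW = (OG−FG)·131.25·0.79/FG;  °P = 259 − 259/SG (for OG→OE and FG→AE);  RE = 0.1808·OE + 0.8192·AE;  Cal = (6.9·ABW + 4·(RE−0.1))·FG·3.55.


ABW = (1.064 − 1.045)·131.25·0.79/1.045 = 1.8852
OE = 259 − 259/1.064 = 15.5789 °P
AE = 259 − 259/1.045 = 11.1531 °P
RE = 0.1808·15.5789 + 0.8192·11.1531 = 11.9533 °P
Cal = (6.9·1.8852 + 4·(11.9533−0.1))·1.045·3.55

224.1478 kcal


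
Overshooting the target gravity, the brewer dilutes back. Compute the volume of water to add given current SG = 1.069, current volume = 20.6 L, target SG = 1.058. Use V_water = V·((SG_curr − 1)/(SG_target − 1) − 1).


V_water = 20.6·((1.069 − 1)/(1.058 − 1) − 1)

3.9069 L


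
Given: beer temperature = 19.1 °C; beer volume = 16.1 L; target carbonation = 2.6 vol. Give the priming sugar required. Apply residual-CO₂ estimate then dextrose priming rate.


residual = 14.695·(0.01821 + 0.09011·e^(−0.04·T));  sugar = (target − residual)·4.0·V
residual = 14.695·(0.01821 + 0.09011·e^(−0.04·19.1)) = 0.8844
sugar = (2.6 − 0.8844)·4.0·16.1

110.4852 g


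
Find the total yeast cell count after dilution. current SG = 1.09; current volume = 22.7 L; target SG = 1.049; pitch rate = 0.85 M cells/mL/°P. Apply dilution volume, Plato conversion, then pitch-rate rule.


V_w = V·((SG_c−1)/(SG_t−1)−1);  °P = 259 − 259/SG_t;  cells = rate·(V+V_w)·°P
V_w = 22.7·((1.09−1)/(1.049−1)−1) = 18.9939
V_final = 22.7 + 18.9939 = 41.6939
°P = 259 − 259/1.049 = 12.0982
cells = 0.85·41.6939·12.0982

428.7573 billion cells


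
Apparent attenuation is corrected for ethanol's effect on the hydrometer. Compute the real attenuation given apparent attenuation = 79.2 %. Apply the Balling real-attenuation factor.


RA = AA · 0.8192
RA = 79.2 · 0.8192

64.8806 %


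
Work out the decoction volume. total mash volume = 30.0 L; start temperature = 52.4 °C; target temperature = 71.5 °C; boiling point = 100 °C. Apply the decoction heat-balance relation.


V_dec = V_total·(T_target − T_start)/(T_boil − T_start)
V_dec = 30.0·(71.5 − 52.4)/(100 − 52.4)

12.0378 L


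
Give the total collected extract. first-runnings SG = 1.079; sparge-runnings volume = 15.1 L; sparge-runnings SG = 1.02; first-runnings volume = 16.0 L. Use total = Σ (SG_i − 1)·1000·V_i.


first = (1.079 − 1)·1000·16.0 = 1264.0000
sparge = (1.02 − 1)·1000·15.1 = 302.0000
total = 1264.0000 + 302.0000

1566.0000 gravity·L


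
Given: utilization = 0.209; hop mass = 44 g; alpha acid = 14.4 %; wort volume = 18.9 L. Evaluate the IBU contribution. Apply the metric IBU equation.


IBU = (α/100)·mass·U·1000 / V
IBU = (14.4/100)·44·0.209·1000 / 18.9

70.0648 IBU


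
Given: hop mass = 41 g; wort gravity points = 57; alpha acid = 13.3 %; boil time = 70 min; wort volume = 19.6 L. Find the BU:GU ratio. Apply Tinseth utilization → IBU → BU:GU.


U = 1.65·0.000125^(GP/1000)·(1−e^(−0.04t))/4.15;  IBU = (α/100)·m·U·1000/V;  BU:GU = IBU/GP
U = 1.65·0.000125^(57/1000)·(1−e^(−0.04·70))/4.15 = 0.2237
IBU = (13.3/100)·41·0.2237·1000/19.6 = 62.2433
BU:GU = 62.2433/57

1.0920


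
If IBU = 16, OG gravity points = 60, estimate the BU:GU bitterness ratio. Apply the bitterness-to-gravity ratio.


BU:GU = IBU / OG_points
BU:GU = 16 / 60

0.2667


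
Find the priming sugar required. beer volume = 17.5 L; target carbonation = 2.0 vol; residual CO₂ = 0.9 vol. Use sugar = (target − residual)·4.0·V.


sugar = (2.0 − 0.9)·4.0·17.5

77.0000 g


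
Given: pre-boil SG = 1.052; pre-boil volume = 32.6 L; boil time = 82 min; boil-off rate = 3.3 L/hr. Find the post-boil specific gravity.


V_post = V_pre − rate·(t/60);  SG_post = 1 + (SG_pre−1)·V_pre/V_post
V_post = 32.6 − 3.3·(82/60) = 28.0900
SG_post = 1 + (1.052 − 1)·32.6/28.0900

1.0603


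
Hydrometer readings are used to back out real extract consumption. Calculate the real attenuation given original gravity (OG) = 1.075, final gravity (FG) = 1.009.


AA = (OG−FG)/(OG−1)·100;  RA = AA·0.8192
AA = (1.075 − 1.009)/(1.075 − 1)·100 = 88.0000
RA = 88.0000·0.8192

72.0896 %


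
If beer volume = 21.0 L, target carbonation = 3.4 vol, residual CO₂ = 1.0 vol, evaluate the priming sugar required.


sugar = (target − residual)·4.0·V
sugar = (3.4 − 1.0)·4.0·21.0

201.6000 g


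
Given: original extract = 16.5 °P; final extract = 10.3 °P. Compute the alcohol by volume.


SG = 259/(259 − P);  ABV = (OG − FG)·131.25
OG = 259/(259 − 16.5) = 1.0680
FG = 259/(259 − 10.3) = 1.0414
ABV = (1.0680 − 1.0414)·131.25

3.4946 % ABV


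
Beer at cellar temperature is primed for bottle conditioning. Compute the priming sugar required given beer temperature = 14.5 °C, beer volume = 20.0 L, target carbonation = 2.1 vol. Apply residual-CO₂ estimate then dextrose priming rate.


residual = 14.695·(0.01821 + 0.09011·e^(−0.04·T));  sugar = (target − residual)·4.0·V
residual = 14.695·(0.01821 + 0.09011·e^(−0.04·14.5)) = 1.0090
sugar = (2.1 − 1.0090)·4.0·20.0

87.2804 g


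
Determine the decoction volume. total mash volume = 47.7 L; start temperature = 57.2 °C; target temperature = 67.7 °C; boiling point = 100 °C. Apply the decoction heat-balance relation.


V_dec = V_total·(T_target − T_start)/(T_boil − T_start)
V_dec = 47.7·(67.7 − 57.2)/(100 − 57.2)

11.7021 L


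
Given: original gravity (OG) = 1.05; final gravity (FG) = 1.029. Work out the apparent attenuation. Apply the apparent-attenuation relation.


AA = (OG − FG)/(OG − 1) · 100
AA = (1.05 − 1.029)/(1.05 − 1) · 100

42.0000 %


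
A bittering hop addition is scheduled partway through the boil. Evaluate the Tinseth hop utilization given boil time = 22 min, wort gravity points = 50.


U = 1.65·0.000125^(GP/1000) · (1 − e^(−0.04·t))/4.15
bigness = 1.65·0.000125^(50/1000) = 1.0528
boil_factor = (1 − e^(−0.04·22))/4.15 = 0.1410
U = 1.0528 · 0.1410

0.1485


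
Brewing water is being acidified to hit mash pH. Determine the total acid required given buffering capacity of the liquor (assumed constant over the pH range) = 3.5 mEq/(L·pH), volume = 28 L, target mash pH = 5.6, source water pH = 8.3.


acid = buffering capacity · (pH_source − pH_target) · V
acid = 3.5 · (8.3 − 5.6) · 28

264.6000 mEq


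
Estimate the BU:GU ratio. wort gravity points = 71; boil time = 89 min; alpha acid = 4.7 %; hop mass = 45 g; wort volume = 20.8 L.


U = 1.65·0.000125^(GP/1000)·(1−e^(−0.04t))/4.15;  IBU = (α/100)·m·U·1000/V;  BU:GU = IBU/GP
U = 1.65·0.000125^(71/1000)·(1−e^(−0.04·89))/4.15 = 0.2041
IBU = (4.7/100)·45·0.2041·1000/20.8 = 20.7507
BU:GU = 20.7507/71

0.2923


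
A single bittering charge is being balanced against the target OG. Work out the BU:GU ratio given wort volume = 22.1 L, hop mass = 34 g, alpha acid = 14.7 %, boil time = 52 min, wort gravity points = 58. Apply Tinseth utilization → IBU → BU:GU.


U = 1.65·0.000125^(GP/1000)·(1−e^(−0.04t))/4.15;  IBU = (α/100)·m·U·1000/V;  BU:GU = IBU/GP
U = 1.65·0.000125^(58/1000)·(1−e^(−0.04·52))/4.15 = 0.2066
IBU = (14.7/100)·34·0.2066·1000/22.1 = 46.7200
BU:GU = 46.7200/58

0.8055


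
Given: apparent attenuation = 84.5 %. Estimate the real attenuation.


RA = AA · 0.8192
RA = 84.5 · 0.8192

69.2224 %


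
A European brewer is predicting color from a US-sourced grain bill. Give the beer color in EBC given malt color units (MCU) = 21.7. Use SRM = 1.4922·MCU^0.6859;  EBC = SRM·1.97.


SRM = 1.4922·21.7^0.6859 = 12.3170
EBC = 12.3170·1.97

24.2645 EBC


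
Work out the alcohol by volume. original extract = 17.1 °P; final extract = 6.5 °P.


SG = 259/(259 − P);  ABV = (OG − FG)·131.25
OG = 259/(259 − 17.1) = 1.0707
FG = 259/(259 − 6.5) = 1.0257
ABV = (1.0707 − 1.0257)·131.25

5.8994 % ABV


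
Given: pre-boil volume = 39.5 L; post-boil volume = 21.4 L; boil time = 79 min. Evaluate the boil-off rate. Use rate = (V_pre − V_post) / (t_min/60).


rate = (39.5 − 21.4) / (79/60)

13.7468 L/hr


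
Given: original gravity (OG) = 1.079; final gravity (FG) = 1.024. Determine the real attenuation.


AA = (OG−FG)/(OG−1)·100;  RA = AA·0.8192
AA = (1.079 − 1.024)/(1.079 − 1)·100 = 69.6203
RA = 69.6203·0.8192

57.0329 %


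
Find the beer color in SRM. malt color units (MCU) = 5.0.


SRM = 1.4922 · MCU^0.6859
SRM = 1.4922 · 5.0^0.6859

4.5004 SRM


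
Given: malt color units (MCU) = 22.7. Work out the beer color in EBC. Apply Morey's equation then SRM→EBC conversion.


SRM = 1.4922·MCU^0.6859;  EBC = SRM·1.97
SRM = 1.4922·22.7^0.6859 = 12.7036
EBC = 12.7036·1.97

25.0260 EBC


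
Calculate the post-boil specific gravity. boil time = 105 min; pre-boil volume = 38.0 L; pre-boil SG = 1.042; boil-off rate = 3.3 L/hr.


V_post = V_pre − rate·(t/60);  SG_post = 1 + (SG_pre−1)·V_pre/V_post
V_post = 38.0 − 3.3·(105/60) = 32.2250
SG_post = 1 + (1.042 − 1)·38.0/32.2250

1.0495


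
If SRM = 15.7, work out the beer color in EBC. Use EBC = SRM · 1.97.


EBC = 15.7 · 1.97

30.9290 EBC


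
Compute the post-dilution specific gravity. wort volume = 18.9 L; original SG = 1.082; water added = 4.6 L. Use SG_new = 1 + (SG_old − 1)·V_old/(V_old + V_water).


pts = (1.082 − 1)·1000·18.9/(18.9 + 4.6) = 65.9489
SG_new = 1 + 65.9489/1000

1.0659


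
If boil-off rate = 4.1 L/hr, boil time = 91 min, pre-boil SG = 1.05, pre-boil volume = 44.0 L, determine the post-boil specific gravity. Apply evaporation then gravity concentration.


V_post = V_pre − rate·(t/60);  SG_post = 1 + (SG_pre−1)·V_pre/V_post
V_post = 44.0 − 4.1·(91/60) = 37.7817
SG_post = 1 + (1.05 − 1)·44.0/37.7817

1.0582


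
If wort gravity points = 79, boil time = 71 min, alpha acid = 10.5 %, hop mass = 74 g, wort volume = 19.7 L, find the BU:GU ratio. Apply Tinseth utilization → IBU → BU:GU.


U = 1.65·0.000125^(GP/1000)·(1−e^(−0.04t))/4.15;  IBU = (α/100)·m·U·1000/V;  BU:GU = IBU/GP
U = 1.65·0.000125^(79/1000)·(1−e^(−0.04·71))/4.15 = 0.1841
IBU = (10.5/100)·74·0.1841·1000/19.7 = 72.5941
BU:GU = 72.5941/79

0.9189


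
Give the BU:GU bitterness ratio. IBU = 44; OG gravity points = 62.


BU:GU = IBU / OG_points
BU:GU = 44 / 62

0.7097


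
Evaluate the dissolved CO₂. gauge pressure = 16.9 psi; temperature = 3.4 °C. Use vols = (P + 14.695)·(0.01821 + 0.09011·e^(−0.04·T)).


vols = (16.9 + 14.695)·(0.01821 + 0.09011·e^(−0.04·3.4))

3.0604 volumes


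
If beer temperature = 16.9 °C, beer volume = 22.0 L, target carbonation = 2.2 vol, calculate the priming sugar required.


residual = 14.695·(0.01821 + 0.09011·e^(−0.04·T));  sugar = (target − residual)·4.0·V
residual = 14.695·(0.01821 + 0.09011·e^(−0.04·16.9)) = 0.9411
sugar = (2.2 − 0.9411)·4.0·22.0

110.7806 g


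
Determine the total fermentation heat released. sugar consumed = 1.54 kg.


Q = m_sugar · 590 kJ/kg
Q = 1.54 · 590

908.6000 kJ


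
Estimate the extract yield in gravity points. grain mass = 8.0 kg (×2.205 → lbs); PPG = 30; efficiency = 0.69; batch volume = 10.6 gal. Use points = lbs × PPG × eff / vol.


lbs = 8.0 × 2.205 = 17.6400
points = 17.6400 × 30 × 0.69 / 10.6

34.4479 points


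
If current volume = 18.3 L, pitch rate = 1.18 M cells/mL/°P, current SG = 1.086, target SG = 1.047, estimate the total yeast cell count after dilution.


V_w = V·((SG_c−1)/(SG_t−1)−1);  °P = 259 − 259/SG_t;  cells = rate·(V+V_w)·°P
V_w = 18.3·((1.086−1)/(1.047−1)−1) = 15.1851
V_final = 18.3 + 15.1851 = 33.4851
°P = 259 − 259/1.047 = 11.6266
cells = 1.18·33.4851·11.6266

459.3933 billion cells


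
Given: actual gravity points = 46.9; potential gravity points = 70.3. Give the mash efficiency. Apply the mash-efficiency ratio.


efficiency = actual / potential × 100
efficiency = 46.9 / 70.3 × 100

66.7141 %


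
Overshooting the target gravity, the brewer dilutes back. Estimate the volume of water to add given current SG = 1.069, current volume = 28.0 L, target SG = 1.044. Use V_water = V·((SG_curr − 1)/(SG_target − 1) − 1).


V_water = 28.0·((1.069 − 1)/(1.044 − 1) − 1)

15.9091 L


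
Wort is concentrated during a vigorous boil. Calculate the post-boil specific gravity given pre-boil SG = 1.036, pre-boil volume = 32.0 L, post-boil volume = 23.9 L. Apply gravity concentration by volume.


SG_post = 1 + (SG_pre − 1)·V_pre/V_post
pts_pre = (1.036 − 1)·1000 = 36.0000
pts_post = 36.0000·32.0/23.9 = 48.2008
SG_post = 1 + 48.2008/1000

1.0482


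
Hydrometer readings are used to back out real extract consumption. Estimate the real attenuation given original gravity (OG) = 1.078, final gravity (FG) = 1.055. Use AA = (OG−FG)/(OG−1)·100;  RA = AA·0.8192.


AA = (1.078 − 1.055)/(1.078 − 1)·100 = 29.4872
RA = 29.4872·0.8192

24.1559 %


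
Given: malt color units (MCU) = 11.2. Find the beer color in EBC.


SRM = 1.4922·MCU^0.6859;  EBC = SRM·1.97
SRM = 1.4922·11.2^0.6859 = 7.8250
EBC = 7.8250·1.97

15.4153 EBC


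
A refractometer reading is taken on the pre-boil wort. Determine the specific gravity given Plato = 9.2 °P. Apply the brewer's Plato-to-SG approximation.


SG = 259/(259 − P)
SG = 259/(259 − 9.2)

1.0368


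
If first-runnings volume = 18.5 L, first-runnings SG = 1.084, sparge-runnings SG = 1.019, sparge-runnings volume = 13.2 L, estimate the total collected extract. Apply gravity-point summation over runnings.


total = Σ (SG_i − 1)·1000·V_i
first = (1.084 − 1)·1000·18.5 = 1554.0000
sparge = (1.019 − 1)·1000·13.2 = 250.8000
total = 1554.0000 + 250.8000

1804.8000 gravity·L


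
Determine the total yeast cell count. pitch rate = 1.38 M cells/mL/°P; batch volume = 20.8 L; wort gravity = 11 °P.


cells (billions) = rate · V_L · °P
cells = 1.38 · 20.8 · 11

315.7440 billion cells


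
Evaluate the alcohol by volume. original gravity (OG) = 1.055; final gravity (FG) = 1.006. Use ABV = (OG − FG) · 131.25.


ABV = (1.055 − 1.006) · 131.25

6.4312 % ABV


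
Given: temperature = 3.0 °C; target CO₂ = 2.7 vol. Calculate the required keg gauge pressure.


psi = vols/(0.01821 + 0.09011·e^(−0.04·T)) − 14.695
psi = 2.7/(0.01821 + 0.09011·e^(−0.04·3.0)) − 14.695

12.8194 psi


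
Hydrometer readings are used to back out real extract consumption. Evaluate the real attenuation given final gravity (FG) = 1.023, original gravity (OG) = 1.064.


AA = (OG−FG)/(OG−1)·100;  RA = AA·0.8192
AA = (1.064 − 1.023)/(1.064 − 1)·100 = 64.0625
RA = 64.0625·0.8192

52.4800 %


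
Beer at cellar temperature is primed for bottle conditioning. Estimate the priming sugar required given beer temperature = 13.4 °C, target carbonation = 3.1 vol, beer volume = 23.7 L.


residual = 14.695·(0.01821 + 0.09011·e^(−0.04·T));  sugar = (target − residual)·4.0·V
residual = 14.695·(0.01821 + 0.09011·e^(−0.04·13.4)) = 1.0423
sugar = (3.1 − 1.0423)·4.0·23.7

195.0657 g


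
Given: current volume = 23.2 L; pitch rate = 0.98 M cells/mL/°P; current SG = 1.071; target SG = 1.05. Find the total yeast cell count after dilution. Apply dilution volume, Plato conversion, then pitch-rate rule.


V_w = V·((SG_c−1)/(SG_t−1)−1);  °P = 259 − 259/SG_t;  cells = rate·(V+V_w)·°P
V_w = 23.2·((1.071−1)/(1.05−1)−1) = 9.7440
V_final = 23.2 + 9.7440 = 32.9440
°P = 259 − 259/1.05 = 12.3333
cells = 0.98·32.9440·12.3333

398.1831 billion cells


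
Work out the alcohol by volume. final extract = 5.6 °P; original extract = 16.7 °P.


SG = 259/(259 − P);  ABV = (OG − FG)·131.25
OG = 259/(259 − 16.7) = 1.0689
FG = 259/(259 − 5.6) = 1.0221
ABV = (1.0689 − 1.0221)·131.25

6.1456 % ABV


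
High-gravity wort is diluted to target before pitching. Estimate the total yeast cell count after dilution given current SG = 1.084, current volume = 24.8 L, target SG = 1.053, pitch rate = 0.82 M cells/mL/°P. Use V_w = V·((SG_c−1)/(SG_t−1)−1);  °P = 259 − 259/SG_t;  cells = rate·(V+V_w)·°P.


V_w = 24.8·((1.084−1)/(1.053−1)−1) = 14.5057
V_final = 24.8 + 14.5057 = 39.3057
°P = 259 − 259/1.053 = 13.0361
cells = 0.82·39.3057·13.0361

420.1615 billion cells


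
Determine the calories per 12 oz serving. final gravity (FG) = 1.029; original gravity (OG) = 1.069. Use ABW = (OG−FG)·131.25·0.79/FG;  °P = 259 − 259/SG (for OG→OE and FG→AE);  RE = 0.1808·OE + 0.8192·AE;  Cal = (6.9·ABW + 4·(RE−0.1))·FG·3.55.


ABW = (1.069 − 1.029)·131.25·0.79/1.029 = 4.0306
OE = 259 − 259/1.069 = 16.7175 °P
AE = 259 − 259/1.029 = 7.2993 °P
RE = 0.1808·16.7175 + 0.8192·7.2993 = 9.0021 °P
Cal = (6.9·4.0306 + 4·(9.0021−0.1))·1.029·3.55

231.6691 kcal
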